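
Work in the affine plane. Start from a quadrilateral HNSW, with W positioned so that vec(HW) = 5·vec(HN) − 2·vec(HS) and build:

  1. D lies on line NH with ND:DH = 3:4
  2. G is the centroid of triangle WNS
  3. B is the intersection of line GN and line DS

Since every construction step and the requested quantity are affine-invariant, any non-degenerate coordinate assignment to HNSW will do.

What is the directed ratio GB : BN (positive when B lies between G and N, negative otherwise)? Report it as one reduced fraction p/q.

GB:BN = -26/9

Choose coordinates H = (0, 0), N = (1, 0), S = (0, 1), W = (5, -2).
1. D lies on line NH with ND:DH = 3:4 ⇒ D = (4/7, 0)
2. G is the centroid of triangle WNS ⇒ G = (2, -1/3)
3. B is the intersection of line GN and line DS ⇒ B = (8/17, 3/17)
B = G + t·(N−G) with t = 26/17, so GB:BN = t:(1−t) = 26/17:-9/17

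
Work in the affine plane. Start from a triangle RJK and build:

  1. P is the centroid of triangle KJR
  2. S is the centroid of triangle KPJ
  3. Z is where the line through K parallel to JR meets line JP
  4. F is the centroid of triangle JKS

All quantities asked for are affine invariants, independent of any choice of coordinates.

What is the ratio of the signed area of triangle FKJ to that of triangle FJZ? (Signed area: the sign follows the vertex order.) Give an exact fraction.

[FKJ]:[FJZ] = 1/12

Set R = (0, 0), J = (1, 0), K = (0, 1); any affine frame gives the same invariant.
1. P is the centroid of triangle KJR ⇒ P = (1/3, 1/3)
2. S is the centroid of triangle KPJ ⇒ S = (4/9, 4/9)
3. Z is where the line through K parallel to JR meets line JP ⇒ Z = (-1, 1)
4. F is the centroid of triangle JKS ⇒ F = (13/27, 13/27)
2·[FKJ] = -1/27, 2·[FJZ] = -4/9
[FKJ]:[FJZ] = -1/27:-4/9 = 1/12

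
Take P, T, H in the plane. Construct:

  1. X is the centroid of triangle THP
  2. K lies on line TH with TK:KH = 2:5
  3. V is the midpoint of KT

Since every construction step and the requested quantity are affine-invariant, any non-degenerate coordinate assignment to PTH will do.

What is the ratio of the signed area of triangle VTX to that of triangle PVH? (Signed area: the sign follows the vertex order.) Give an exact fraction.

[VTX]:[PVH] = -1/18

Assign P = (0, 0), T = (1, 0), H = (0, 1) — the answer is frame-independent, so this choice is without loss of generality.
1. X is the centroid of triangle THP ⇒ X = (1/3, 1/3)
2. K lies on line TH with TK:KH = 2:5 ⇒ K = (5/7, 2/7)
3. V is the midpoint of KT ⇒ V = (6/7, 1/7)
2·[VTX] = -1/21, 2·[PVH] = 6/7
[VTX]:[PVH] = -1/21:6/7 = -1/18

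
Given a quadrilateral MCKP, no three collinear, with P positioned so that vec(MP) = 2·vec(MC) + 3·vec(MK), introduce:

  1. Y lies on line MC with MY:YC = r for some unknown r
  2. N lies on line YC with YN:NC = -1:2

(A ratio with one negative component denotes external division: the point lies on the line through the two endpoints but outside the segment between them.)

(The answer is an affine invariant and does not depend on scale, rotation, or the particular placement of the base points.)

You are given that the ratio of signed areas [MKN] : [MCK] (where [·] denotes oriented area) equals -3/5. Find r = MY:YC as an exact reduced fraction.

r = 4

Choose coordinates M = (0, 0), C = (1, 0), K = (0, 1), P = (2, 3).
1. With MY:YC = r, write λ = r/(r+1) so Y = M + λ·(C−M); Y is affine-linear in λ
2. N lies on line YC with YN:NC = -1:2 ⇒ N is an affine combination of earlier points and hence also affine-linear in λ
Every point depending on Y is an affine combination of Y and λ-independent points, so each such coordinate is linear in λ; the λ² term in each signed area is a multiple of (C−M)×(C−M) = 0, so 2·[MKN] and 2·[MCK] are each linear in λ. Evaluating at λ=0 and λ=1:
  2·[MKN] = -2·λ + 1,   2·[MCK] = 1
So [MKN]:[MCK] = (-2·λ + 1) / (1). Setting this equal to -3/5:
  -2·λ + 1 = -3/5·(1)  ⇒  λ = 4/5
Then r = λ/(1−λ) = (4/5)/(1/5) = 4. Check: with r = 4, Y = (4/5, 0) and [MKN]:[MCK] = -3/5 as required.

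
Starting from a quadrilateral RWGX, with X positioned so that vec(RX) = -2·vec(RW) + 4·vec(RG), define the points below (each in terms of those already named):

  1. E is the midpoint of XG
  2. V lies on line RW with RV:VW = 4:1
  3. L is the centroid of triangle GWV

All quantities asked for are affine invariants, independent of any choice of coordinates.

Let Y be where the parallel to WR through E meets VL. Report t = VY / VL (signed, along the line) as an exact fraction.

Choose coordinates R = (0, 0), W = (1, 0), G = (0, 1), X = (-2, 4).
1. E is the midpoint of XG ⇒ E = (-1, 5/2)
2. V lies on line RW with RV:VW = 4:1 ⇒ V = (4/5, 0)
3. L is the centroid of triangle GWV ⇒ L = (3/5, 1/3)
through E parallel to WR: direction (-1, 0); meets VL at Y = (-7/10, 5/2)
Y = V + t·(L−V) with t = 15/2

t = 15/2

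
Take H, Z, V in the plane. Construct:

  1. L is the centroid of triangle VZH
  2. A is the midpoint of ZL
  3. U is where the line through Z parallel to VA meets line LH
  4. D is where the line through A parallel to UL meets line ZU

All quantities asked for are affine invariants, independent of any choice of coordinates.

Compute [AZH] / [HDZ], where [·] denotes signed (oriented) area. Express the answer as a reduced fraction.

Work in coordinates with H = (0, 0), Z = (1, 0), V = (0, 1).
1. L is the centroid of triangle VZH ⇒ L = (1/3, 1/3)
2. A is the midpoint of ZL ⇒ A = (2/3, 1/6)
3. U is where the line through Z parallel to VA meets line LH ⇒ U = (5/9, 5/9)
4. D is where the line through A parallel to UL meets line ZU ⇒ D = (7/9, 5/18)
2·[AZH] = -1/6, 2·[HDZ] = -5/18
[AZH]:[HDZ] = -1/6:-5/18 = 3/5

[AZH]:[HDZ] = 3/5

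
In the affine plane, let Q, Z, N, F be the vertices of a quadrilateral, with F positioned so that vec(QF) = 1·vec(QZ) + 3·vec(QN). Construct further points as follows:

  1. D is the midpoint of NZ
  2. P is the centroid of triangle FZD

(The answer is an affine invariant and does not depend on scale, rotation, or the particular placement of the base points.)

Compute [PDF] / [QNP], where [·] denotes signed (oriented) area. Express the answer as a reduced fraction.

Work in coordinates with Q = (0, 0), Z = (1, 0), N = (0, 1), F = (1, 3).
1. D is the midpoint of NZ ⇒ D = (1/2, 1/2)
2. P is the centroid of triangle FZD ⇒ P = (5/6, 7/6)
2·[PDF] = -1/2, 2·[QNP] = -5/6
[PDF]:[QNP] = -1/2:-5/6 = 3/5

[PDF]:[QNP] = 3/5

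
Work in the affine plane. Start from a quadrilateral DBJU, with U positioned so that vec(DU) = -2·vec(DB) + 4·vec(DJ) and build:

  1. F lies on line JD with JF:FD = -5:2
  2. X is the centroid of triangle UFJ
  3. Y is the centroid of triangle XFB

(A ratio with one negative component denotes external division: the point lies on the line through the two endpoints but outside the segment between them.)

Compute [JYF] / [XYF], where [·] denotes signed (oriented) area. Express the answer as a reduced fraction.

[JYF]:[XYF] = 5/23

Set D = (0, 0), B = (1, 0), J = (0, 1), U = (-2, 4); any affine frame gives the same invariant.
1. F lies on line JD with JF:FD = -5:2 ⇒ F = (0, -2/3)
2. X is the centroid of triangle UFJ ⇒ X = (-2/3, 13/9)
3. Y is the centroid of triangle XFB ⇒ Y = (1/9, 7/27)
2·[JYF] = -5/27, 2·[XYF] = -23/27
[JYF]:[XYF] = -5/27:-23/27 = 5/23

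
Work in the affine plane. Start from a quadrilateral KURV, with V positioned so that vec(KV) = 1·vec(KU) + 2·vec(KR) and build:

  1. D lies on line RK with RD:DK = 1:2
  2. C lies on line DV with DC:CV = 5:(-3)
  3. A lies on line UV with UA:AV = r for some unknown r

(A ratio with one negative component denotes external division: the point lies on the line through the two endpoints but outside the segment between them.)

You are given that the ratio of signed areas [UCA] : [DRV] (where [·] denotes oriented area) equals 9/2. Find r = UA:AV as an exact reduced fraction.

Set K = (0, 0), U = (1, 0), R = (0, 1), V = (1, 2); any affine frame gives the same invariant.
1. D lies on line RK with RD:DK = 1:2 ⇒ D = (0, 2/3)
2. C lies on line DV with DC:CV = 5:(-3) ⇒ C = (5/2, 4)
3. With UA:AV = r, write λ = r/(r+1) so A = U + λ·(V−U); A is affine-linear in λ
Every point depending on A is an affine combination of A and λ-independent points, so each such coordinate is linear in λ; the λ² term in each signed area is a multiple of (V−U)×(V−U) = 0, so 2·[UCA] and 2·[DRV] are each linear in λ. Evaluating at λ=0 and λ=1:
  2·[UCA] = 3·λ,   2·[DRV] = -1/3
So [UCA]:[DRV] = (3·λ) / (-1/3). Setting this equal to 9/2:
  3·λ = 9/2·(-1/3)  ⇒  λ = -1/2
Then r = λ/(1−λ) = (-1/2)/(3/2) = -1/3. Check: with r = -1/3, A = (1, -1) and [UCA]:[DRV] = 9/2 as required.

r = -1/3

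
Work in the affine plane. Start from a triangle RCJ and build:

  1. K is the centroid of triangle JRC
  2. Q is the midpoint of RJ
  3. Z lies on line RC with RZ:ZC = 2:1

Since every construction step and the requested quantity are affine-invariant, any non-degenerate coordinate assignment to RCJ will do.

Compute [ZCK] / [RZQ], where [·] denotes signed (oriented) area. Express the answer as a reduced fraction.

[ZCK]:[RZQ] = 1/3

Set R = (0, 0), C = (1, 0), J = (0, 1); any affine frame gives the same invariant.
1. K is the centroid of triangle JRC ⇒ K = (1/3, 1/3)
2. Q is the midpoint of RJ ⇒ Q = (0, 1/2)
3. Z lies on line RC with RZ:ZC = 2:1 ⇒ Z = (2/3, 0)
2·[ZCK] = 1/9, 2·[RZQ] = 1/3
[ZCK]:[RZQ] = 1/9:1/3 = 1/3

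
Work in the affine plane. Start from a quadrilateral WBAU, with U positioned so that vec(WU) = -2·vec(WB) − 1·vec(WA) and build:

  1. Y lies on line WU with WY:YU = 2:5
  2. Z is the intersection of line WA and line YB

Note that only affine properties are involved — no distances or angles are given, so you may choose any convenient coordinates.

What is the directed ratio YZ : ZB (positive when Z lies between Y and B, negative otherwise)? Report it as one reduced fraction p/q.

Work in coordinates with W = (0, 0), B = (1, 0), A = (0, 1), U = (-2, -1).
1. Y lies on line WU with WY:YU = 2:5 ⇒ Y = (-4/7, -2/7)
2. Z is the intersection of line WA and line YB ⇒ Z = (0, -2/11)
Z = Y + t·(B−Y) with t = 4/11, so YZ:ZB = t:(1−t) = 4/11:7/11

YZ:ZB = 4/7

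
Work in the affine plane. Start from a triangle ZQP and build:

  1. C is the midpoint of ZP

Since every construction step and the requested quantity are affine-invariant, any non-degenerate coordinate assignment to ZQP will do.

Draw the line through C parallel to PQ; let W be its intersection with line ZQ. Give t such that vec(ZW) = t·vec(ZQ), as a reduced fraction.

Work in coordinates with Z = (0, 0), Q = (1, 0), P = (0, 1).
1. C is the midpoint of ZP ⇒ C = (0, 1/2)
through C parallel to PQ: direction (1, -1); meets ZQ at W = (1/2, 0)
W = Z + t·(Q−Z) with t = 1/2

t = 1/2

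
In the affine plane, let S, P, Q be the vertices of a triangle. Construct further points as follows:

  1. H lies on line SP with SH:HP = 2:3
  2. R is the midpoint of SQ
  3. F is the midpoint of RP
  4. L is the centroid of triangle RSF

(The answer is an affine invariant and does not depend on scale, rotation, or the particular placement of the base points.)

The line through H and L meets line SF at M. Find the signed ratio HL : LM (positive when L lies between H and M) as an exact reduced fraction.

HL:LM = -11/5

Set S = (0, 0), P = (1, 0), Q = (0, 1); any affine frame gives the same invariant.
1. H lies on line SP with SH:HP = 2:3 ⇒ H = (2/5, 0)
2. R is the midpoint of SQ ⇒ R = (0, 1/2)
3. F is the midpoint of RP ⇒ F = (1/2, 1/4)
4. L is the centroid of triangle RSF ⇒ L = (1/6, 1/4)
line HL meets SF at M = (3/11, 3/22)
L = H + t·(M−H) with t = 11/6, so HL:LM = 11/6:-5/6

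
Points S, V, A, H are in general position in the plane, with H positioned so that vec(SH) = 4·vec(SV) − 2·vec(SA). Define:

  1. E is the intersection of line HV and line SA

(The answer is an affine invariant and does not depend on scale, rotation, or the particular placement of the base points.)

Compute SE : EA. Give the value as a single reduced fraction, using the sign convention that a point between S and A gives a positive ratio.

SE:EA = 2

Set S = (0, 0), V = (1, 0), A = (0, 1), H = (4, -2); any affine frame gives the same invariant.
1. E is the intersection of line HV and line SA ⇒ E = (0, 2/3)
E = S + t·(A−S) with t = 2/3, so SE:EA = t:(1−t) = 2/3:1/3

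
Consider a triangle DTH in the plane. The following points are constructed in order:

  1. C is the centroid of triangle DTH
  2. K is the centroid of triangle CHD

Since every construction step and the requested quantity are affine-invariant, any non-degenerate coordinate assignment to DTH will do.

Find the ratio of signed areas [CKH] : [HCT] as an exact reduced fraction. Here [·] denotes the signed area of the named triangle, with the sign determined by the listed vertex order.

[CKH]:[HCT] = -1/3

Assign D = (0, 0), T = (1, 0), H = (0, 1) — the answer is frame-independent, so this choice is without loss of generality.
1. C is the centroid of triangle DTH ⇒ C = (1/3, 1/3)
2. K is the centroid of triangle CHD ⇒ K = (1/9, 4/9)
2·[CKH] = -1/9, 2·[HCT] = 1/3
[CKH]:[HCT] = -1/9:1/3 = -1/3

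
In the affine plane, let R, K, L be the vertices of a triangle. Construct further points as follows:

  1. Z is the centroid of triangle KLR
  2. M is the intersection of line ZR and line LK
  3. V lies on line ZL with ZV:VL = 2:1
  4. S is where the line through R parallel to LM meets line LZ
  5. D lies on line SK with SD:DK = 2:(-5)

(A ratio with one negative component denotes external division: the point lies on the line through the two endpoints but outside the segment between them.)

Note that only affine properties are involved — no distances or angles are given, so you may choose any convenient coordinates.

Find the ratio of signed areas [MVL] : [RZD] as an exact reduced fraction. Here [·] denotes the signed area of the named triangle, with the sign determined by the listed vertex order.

[MVL]:[RZD] = 1/16

Assign R = (0, 0), K = (1, 0), L = (0, 1) — the answer is frame-independent, so this choice is without loss of generality.
1. Z is the centroid of triangle KLR ⇒ Z = (1/3, 1/3)
2. M is the intersection of line ZR and line LK ⇒ M = (1/2, 1/2)
3. V lies on line ZL with ZV:VL = 2:1 ⇒ V = (1/9, 7/9)
4. S is where the line through R parallel to LM meets line LZ ⇒ S = (1, -1)
5. D lies on line SK with SD:DK = 2:(-5) ⇒ D = (1, -5/3)
2·[MVL] = -1/18, 2·[RZD] = -8/9
[MVL]:[RZD] = -1/18:-8/9 = 1/16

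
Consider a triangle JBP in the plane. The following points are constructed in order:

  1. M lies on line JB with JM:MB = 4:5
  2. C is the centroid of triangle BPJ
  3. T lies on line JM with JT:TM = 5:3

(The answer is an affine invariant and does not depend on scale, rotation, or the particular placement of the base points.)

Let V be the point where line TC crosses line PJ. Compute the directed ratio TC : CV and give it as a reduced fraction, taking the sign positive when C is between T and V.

TC:CV = -1/6

Work in coordinates with J = (0, 0), B = (1, 0), P = (0, 1).
1. M lies on line JB with JM:MB = 4:5 ⇒ M = (4/9, 0)
2. C is the centroid of triangle BPJ ⇒ C = (1/3, 1/3)
3. T lies on line JM with JT:TM = 5:3 ⇒ T = (5/18, 0)
line TC meets PJ at V = (0, -5/3)
C = T + t·(V−T) with t = -1/5, so TC:CV = -1/5:6/5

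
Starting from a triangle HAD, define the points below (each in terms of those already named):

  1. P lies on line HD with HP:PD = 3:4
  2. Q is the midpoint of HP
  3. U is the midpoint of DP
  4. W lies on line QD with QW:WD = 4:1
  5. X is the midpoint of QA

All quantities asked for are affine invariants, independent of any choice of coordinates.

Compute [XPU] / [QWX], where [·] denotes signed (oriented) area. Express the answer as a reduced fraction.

Set H = (0, 0), A = (1, 0), D = (0, 1); any affine frame gives the same invariant.
1. P lies on line HD with HP:PD = 3:4 ⇒ P = (0, 3/7)
2. Q is the midpoint of HP ⇒ Q = (0, 3/14)
3. U is the midpoint of DP ⇒ U = (0, 5/7)
4. W lies on line QD with QW:WD = 4:1 ⇒ W = (0, 59/70)
5. X is the midpoint of QA ⇒ X = (1/2, 3/28)
2·[XPU] = -1/7, 2·[QWX] = -11/35
[XPU]:[QWX] = -1/7:-11/35 = 5/11

[XPU]:[QWX] = 5/11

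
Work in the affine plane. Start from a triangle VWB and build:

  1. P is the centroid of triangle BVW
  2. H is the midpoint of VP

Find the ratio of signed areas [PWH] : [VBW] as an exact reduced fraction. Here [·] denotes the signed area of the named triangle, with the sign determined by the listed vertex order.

Work in coordinates with V = (0, 0), W = (1, 0), B = (0, 1).
1. P is the centroid of triangle BVW ⇒ P = (1/3, 1/3)
2. H is the midpoint of VP ⇒ H = (1/6, 1/6)
2·[PWH] = -1/6, 2·[VBW] = -1
[PWH]:[VBW] = -1/6:-1 = 1/6

[PWH]:[VBW] = 1/6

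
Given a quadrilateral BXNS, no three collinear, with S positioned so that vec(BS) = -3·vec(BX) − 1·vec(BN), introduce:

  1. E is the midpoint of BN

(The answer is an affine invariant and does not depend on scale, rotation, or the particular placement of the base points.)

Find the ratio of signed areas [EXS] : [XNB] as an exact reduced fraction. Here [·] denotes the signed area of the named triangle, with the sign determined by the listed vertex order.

[EXS]:[XNB] = -3

Set B = (0, 0), X = (1, 0), N = (0, 1), S = (-3, -1); any affine frame gives the same invariant.
1. E is the midpoint of BN ⇒ E = (0, 1/2)
2·[EXS] = -3, 2·[XNB] = 1
[EXS]:[XNB] = -3:1 = -3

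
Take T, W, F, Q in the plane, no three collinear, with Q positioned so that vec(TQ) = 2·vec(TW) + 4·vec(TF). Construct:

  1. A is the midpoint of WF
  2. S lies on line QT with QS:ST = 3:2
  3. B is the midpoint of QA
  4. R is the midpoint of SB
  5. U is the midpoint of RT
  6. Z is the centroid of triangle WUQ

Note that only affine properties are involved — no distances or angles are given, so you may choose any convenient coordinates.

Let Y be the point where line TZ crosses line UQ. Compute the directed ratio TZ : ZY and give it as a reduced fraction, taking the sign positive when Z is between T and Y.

TZ:ZY = -263/233

Set T = (0, 0), W = (1, 0), F = (0, 1), Q = (2, 4); any affine frame gives the same invariant.
1. A is the midpoint of WF ⇒ A = (1/2, 1/2)
2. S lies on line QT with QS:ST = 3:2 ⇒ S = (4/5, 8/5)
3. B is the midpoint of QA ⇒ B = (5/4, 9/4)
4. R is the midpoint of SB ⇒ R = (41/40, 77/40)
5. U is the midpoint of RT ⇒ U = (41/80, 77/80)
6. Z is the centroid of triangle WUQ ⇒ Z = (281/240, 397/240)
line TZ meets UQ at Y = (281/2104, 397/2104)
Z = T + t·(Y−T) with t = 263/30, so TZ:ZY = 263/30:-233/30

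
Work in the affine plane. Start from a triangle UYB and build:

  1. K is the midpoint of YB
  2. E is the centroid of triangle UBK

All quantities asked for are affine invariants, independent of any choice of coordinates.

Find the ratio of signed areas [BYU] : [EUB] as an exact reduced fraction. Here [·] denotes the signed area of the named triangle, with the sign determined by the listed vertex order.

[BYU]:[EUB] = 6

Choose coordinates U = (0, 0), Y = (1, 0), B = (0, 1).
1. K is the midpoint of YB ⇒ K = (1/2, 1/2)
2. E is the centroid of triangle UBK ⇒ E = (1/6, 1/2)
2·[BYU] = -1, 2·[EUB] = -1/6
[BYU]:[EUB] = -1:-1/6 = 6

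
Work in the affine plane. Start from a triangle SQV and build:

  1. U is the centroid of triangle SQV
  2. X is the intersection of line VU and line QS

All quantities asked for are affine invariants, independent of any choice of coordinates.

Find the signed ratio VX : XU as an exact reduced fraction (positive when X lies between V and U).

Assign S = (0, 0), Q = (1, 0), V = (0, 1) — the answer is frame-independent, so this choice is without loss of generality.
1. U is the centroid of triangle SQV ⇒ U = (1/3, 1/3)
2. X is the intersection of line VU and line QS ⇒ X = (1/2, 0)
X = V + t·(U−V) with t = 3/2, so VX:XU = t:(1−t) = 3/2:-1/2

VX:XU = -3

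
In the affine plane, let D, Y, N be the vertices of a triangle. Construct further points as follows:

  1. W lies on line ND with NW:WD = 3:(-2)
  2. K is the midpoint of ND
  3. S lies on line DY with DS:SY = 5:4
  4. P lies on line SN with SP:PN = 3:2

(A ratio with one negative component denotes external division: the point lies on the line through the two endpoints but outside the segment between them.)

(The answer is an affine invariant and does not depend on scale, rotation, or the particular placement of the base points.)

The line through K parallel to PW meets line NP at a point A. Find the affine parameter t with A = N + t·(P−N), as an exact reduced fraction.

Work in coordinates with D = (0, 0), Y = (1, 0), N = (0, 1).
1. W lies on line ND with NW:WD = 3:(-2) ⇒ W = (0, -2)
2. K is the midpoint of ND ⇒ K = (0, 1/2)
3. S lies on line DY with DS:SY = 5:4 ⇒ S = (5/9, 0)
4. P lies on line SN with SP:PN = 3:2 ⇒ P = (2/9, 3/5)
through K parallel to PW: direction (-2/9, -13/5); meets NP at A = (1/27, 14/15)
A = N + t·(P−N) with t = 1/6

t = 1/6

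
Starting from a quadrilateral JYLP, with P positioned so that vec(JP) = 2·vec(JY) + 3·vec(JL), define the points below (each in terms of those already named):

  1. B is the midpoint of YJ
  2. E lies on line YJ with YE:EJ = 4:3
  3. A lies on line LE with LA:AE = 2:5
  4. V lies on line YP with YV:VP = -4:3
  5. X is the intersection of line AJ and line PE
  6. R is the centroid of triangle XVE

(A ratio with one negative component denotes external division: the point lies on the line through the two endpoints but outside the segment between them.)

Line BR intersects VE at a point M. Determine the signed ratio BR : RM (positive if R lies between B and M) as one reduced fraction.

Assign J = (0, 0), Y = (1, 0), L = (0, 1), P = (2, 3) — the answer is frame-independent, so this choice is without loss of generality.
1. B is the midpoint of YJ ⇒ B = (1/2, 0)
2. E lies on line YJ with YE:EJ = 4:3 ⇒ E = (3/7, 0)
3. A lies on line LE with LA:AE = 2:5 ⇒ A = (6/49, 5/7)
4. V lies on line YP with YV:VP = -4:3 ⇒ V = (5, 12)
5. X is the intersection of line AJ and line PE ⇒ X = (-54/259, -45/37)
6. R is the centroid of triangle XVE ⇒ R = (1352/777, 133/37)
line BR meets VE at M = (1667/1407, 133/67)
R = B + t·(M−B) with t = 67/37, so BR:RM = 67/37:-30/37

BR:RM = -67/30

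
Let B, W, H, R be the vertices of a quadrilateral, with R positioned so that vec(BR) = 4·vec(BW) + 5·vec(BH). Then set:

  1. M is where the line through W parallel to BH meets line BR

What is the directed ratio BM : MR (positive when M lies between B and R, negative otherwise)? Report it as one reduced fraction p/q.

BM:MR = 1/3

Assign B = (0, 0), W = (1, 0), H = (0, 1), R = (4, 5) — the answer is frame-independent, so this choice is without loss of generality.
1. M is where the line through W parallel to BH meets line BR ⇒ M = (1, 5/4)
M = B + t·(R−B) with t = 1/4, so BM:MR = t:(1−t) = 1/4:3/4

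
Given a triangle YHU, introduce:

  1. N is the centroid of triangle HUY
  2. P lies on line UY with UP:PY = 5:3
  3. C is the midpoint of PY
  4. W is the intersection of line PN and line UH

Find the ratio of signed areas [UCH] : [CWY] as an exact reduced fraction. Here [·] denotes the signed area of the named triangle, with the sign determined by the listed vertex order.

[UCH]:[CWY] = -91/15

Choose coordinates Y = (0, 0), H = (1, 0), U = (0, 1).
1. N is the centroid of triangle HUY ⇒ N = (1/3, 1/3)
2. P lies on line UY with UP:PY = 5:3 ⇒ P = (0, 3/8)
3. C is the midpoint of PY ⇒ C = (0, 3/16)
4. W is the intersection of line PN and line UH ⇒ W = (5/7, 2/7)
2·[UCH] = 13/16, 2·[CWY] = -15/112
[UCH]:[CWY] = 13/16:-15/112 = -91/15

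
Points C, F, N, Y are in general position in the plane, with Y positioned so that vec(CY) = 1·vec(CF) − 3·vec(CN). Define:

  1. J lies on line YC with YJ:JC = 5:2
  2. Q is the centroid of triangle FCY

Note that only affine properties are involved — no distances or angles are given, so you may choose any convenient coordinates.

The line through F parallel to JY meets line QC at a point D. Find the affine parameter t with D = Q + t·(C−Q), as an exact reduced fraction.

Assign C = (0, 0), F = (1, 0), N = (0, 1), Y = (1, -3) — the answer is frame-independent, so this choice is without loss of generality.
1. J lies on line YC with YJ:JC = 5:2 ⇒ J = (2/7, -6/7)
2. Q is the centroid of triangle FCY ⇒ Q = (2/3, -1)
through F parallel to JY: direction (5/7, -15/7); meets QC at D = (2, -3)
D = Q + t·(C−Q) with t = -2

t = -2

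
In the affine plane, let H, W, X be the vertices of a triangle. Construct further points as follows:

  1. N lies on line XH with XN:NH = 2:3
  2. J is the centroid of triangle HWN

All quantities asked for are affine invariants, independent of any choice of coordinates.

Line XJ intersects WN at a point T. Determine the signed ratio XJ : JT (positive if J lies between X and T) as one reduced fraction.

Choose coordinates H = (0, 0), W = (1, 0), X = (0, 1).
1. N lies on line XH with XN:NH = 2:3 ⇒ N = (0, 3/5)
2. J is the centroid of triangle HWN ⇒ J = (1/3, 1/5)
line XJ meets WN at T = (2/9, 7/15)
J = X + t·(T−X) with t = 3/2, so XJ:JT = 3/2:-1/2

XJ:JT = -3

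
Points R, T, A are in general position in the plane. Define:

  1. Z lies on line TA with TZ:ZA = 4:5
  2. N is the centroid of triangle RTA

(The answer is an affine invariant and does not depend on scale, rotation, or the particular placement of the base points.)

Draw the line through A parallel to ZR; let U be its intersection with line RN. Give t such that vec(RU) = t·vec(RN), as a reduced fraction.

t = 15

Choose coordinates R = (0, 0), T = (1, 0), A = (0, 1).
1. Z lies on line TA with TZ:ZA = 4:5 ⇒ Z = (5/9, 4/9)
2. N is the centroid of triangle RTA ⇒ N = (1/3, 1/3)
through A parallel to ZR: direction (-5/9, -4/9); meets RN at U = (5, 5)
U = R + t·(N−R) with t = 15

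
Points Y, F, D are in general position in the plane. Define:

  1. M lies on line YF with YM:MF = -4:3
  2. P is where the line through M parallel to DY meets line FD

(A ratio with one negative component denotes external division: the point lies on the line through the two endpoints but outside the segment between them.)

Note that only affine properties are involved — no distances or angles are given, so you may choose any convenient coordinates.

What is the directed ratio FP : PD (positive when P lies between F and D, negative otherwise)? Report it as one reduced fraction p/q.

Choose coordinates Y = (0, 0), F = (1, 0), D = (0, 1).
1. M lies on line YF with YM:MF = -4:3 ⇒ M = (4, 0)
2. P is where the line through M parallel to DY meets line FD ⇒ P = (4, -3)
P = F + t·(D−F) with t = -3, so FP:PD = t:(1−t) = -3:4

FP:PD = -3/4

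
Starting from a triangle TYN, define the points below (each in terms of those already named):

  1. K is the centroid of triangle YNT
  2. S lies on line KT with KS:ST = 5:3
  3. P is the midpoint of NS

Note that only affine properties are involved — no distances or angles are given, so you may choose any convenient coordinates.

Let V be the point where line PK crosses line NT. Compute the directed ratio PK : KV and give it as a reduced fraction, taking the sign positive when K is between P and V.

PK:KV = -13/16

Work in coordinates with T = (0, 0), Y = (1, 0), N = (0, 1).
1. K is the centroid of triangle YNT ⇒ K = (1/3, 1/3)
2. S lies on line KT with KS:ST = 5:3 ⇒ S = (1/8, 1/8)
3. P is the midpoint of NS ⇒ P = (1/16, 9/16)
line PK meets NT at V = (0, 8/13)
K = P + t·(V−P) with t = -13/3, so PK:KV = -13/3:16/3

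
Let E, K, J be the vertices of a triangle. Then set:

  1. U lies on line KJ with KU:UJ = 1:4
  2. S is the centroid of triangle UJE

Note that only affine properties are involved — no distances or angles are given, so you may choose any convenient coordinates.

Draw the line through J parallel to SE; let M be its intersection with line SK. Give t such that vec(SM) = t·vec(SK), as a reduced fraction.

t = -2/3

Assign E = (0, 0), K = (1, 0), J = (0, 1) — the answer is frame-independent, so this choice is without loss of generality.
1. U lies on line KJ with KU:UJ = 1:4 ⇒ U = (4/5, 1/5)
2. S is the centroid of triangle UJE ⇒ S = (4/15, 2/5)
through J parallel to SE: direction (-4/15, -2/5); meets SK at M = (-2/9, 2/3)
M = S + t·(K−S) with t = -2/3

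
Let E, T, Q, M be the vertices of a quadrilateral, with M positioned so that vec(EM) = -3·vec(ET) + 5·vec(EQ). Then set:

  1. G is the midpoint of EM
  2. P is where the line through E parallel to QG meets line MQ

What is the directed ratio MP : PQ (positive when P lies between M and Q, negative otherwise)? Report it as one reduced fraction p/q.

MP:PQ = -2

Set E = (0, 0), T = (1, 0), Q = (0, 1), M = (-3, 5); any affine frame gives the same invariant.
1. G is the midpoint of EM ⇒ G = (-3/2, 5/2)
2. P is where the line through E parallel to QG meets line MQ ⇒ P = (3, -3)
P = M + t·(Q−M) with t = 2, so MP:PQ = t:(1−t) = 2:-1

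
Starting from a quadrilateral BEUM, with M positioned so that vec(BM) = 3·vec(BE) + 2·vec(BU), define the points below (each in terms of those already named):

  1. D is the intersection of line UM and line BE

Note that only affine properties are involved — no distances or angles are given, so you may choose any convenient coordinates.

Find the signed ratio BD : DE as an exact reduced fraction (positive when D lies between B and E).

BD:DE = -3/4

Work in coordinates with B = (0, 0), E = (1, 0), U = (0, 1), M = (3, 2).
1. D is the intersection of line UM and line BE ⇒ D = (-3, 0)
D = B + t·(E−B) with t = -3, so BD:DE = t:(1−t) = -3:4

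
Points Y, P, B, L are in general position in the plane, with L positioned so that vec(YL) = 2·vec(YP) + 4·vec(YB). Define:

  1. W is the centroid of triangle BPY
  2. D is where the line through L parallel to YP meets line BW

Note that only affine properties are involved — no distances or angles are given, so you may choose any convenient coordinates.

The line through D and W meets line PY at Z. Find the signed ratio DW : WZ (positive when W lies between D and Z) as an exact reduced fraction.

Choose coordinates Y = (0, 0), P = (1, 0), B = (0, 1), L = (2, 4).
1. W is the centroid of triangle BPY ⇒ W = (1/3, 1/3)
2. D is where the line through L parallel to YP meets line BW ⇒ D = (-3/2, 4)
line DW meets PY at Z = (1/2, 0)
W = D + t·(Z−D) with t = 11/12, so DW:WZ = 11/12:1/12

DW:WZ = 11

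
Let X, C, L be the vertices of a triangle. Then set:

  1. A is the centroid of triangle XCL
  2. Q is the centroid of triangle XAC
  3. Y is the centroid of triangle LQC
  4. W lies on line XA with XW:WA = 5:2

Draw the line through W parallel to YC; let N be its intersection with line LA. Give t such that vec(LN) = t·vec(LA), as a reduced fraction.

Set X = (0, 0), C = (1, 0), L = (0, 1); any affine frame gives the same invariant.
1. A is the centroid of triangle XCL ⇒ A = (1/3, 1/3)
2. Q is the centroid of triangle XAC ⇒ Q = (4/9, 1/9)
3. Y is the centroid of triangle LQC ⇒ Y = (13/27, 10/27)
4. W lies on line XA with XW:WA = 5:2 ⇒ W = (5/21, 5/21)
through W parallel to YC: direction (14/27, -10/27); meets LA at N = (29/63, 5/63)
N = L + t·(A−L) with t = 29/21

t = 29/21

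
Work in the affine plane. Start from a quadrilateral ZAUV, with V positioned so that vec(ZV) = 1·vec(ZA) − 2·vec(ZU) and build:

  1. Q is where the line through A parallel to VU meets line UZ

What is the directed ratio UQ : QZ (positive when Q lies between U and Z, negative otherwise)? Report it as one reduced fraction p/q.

Assign Z = (0, 0), A = (1, 0), U = (0, 1), V = (1, -2) — the answer is frame-independent, so this choice is without loss of generality.
1. Q is where the line through A parallel to VU meets line UZ ⇒ Q = (0, 3)
Q = U + t·(Z−U) with t = -2, so UQ:QZ = t:(1−t) = -2:3

UQ:QZ = -2/3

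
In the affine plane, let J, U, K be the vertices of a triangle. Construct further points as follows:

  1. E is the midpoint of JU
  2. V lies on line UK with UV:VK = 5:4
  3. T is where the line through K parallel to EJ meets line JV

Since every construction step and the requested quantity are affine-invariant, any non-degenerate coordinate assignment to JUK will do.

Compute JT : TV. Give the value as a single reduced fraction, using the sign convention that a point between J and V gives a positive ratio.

Set J = (0, 0), U = (1, 0), K = (0, 1); any affine frame gives the same invariant.
1. E is the midpoint of JU ⇒ E = (1/2, 0)
2. V lies on line UK with UV:VK = 5:4 ⇒ V = (4/9, 5/9)
3. T is where the line through K parallel to EJ meets line JV ⇒ T = (4/5, 1)
T = J + t·(V−J) with t = 9/5, so JT:TV = t:(1−t) = 9/5:-4/5

JT:TV = -9/4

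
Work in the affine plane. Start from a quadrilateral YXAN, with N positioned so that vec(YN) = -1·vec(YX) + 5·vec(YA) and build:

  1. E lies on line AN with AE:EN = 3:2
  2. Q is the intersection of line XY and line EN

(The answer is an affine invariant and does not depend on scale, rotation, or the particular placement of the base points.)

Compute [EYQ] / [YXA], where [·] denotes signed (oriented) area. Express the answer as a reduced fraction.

[EYQ]:[YXA] = 17/20

Assign Y = (0, 0), X = (1, 0), A = (0, 1), N = (-1, 5) — the answer is frame-independent, so this choice is without loss of generality.
1. E lies on line AN with AE:EN = 3:2 ⇒ E = (-3/5, 17/5)
2. Q is the intersection of line XY and line EN ⇒ Q = (1/4, 0)
2·[EYQ] = 17/20, 2·[YXA] = 1
[EYQ]:[YXA] = 17/20:1 = 17/20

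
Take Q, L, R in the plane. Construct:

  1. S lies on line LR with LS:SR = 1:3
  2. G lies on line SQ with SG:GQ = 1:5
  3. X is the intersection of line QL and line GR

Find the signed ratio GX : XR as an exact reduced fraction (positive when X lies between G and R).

Assign Q = (0, 0), L = (1, 0), R = (0, 1) — the answer is frame-independent, so this choice is without loss of generality.
1. S lies on line LR with LS:SR = 1:3 ⇒ S = (3/4, 1/4)
2. G lies on line SQ with SG:GQ = 1:5 ⇒ G = (5/8, 5/24)
3. X is the intersection of line QL and line GR ⇒ X = (15/19, 0)
X = G + t·(R−G) with t = -5/19, so GX:XR = t:(1−t) = -5/19:24/19

GX:XR = -5/24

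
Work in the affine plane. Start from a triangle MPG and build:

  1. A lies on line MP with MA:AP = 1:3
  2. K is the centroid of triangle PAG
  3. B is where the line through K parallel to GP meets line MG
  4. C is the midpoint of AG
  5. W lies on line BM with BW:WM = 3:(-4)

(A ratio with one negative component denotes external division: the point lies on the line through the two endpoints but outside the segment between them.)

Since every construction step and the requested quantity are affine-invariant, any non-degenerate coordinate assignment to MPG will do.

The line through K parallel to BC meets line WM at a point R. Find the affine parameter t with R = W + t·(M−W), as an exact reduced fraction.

Set M = (0, 0), P = (1, 0), G = (0, 1); any affine frame gives the same invariant.
1. A lies on line MP with MA:AP = 1:3 ⇒ A = (1/4, 0)
2. K is the centroid of triangle PAG ⇒ K = (5/12, 1/3)
3. B is where the line through K parallel to GP meets line MG ⇒ B = (0, 3/4)
4. C is the midpoint of AG ⇒ C = (1/8, 1/2)
5. W lies on line BM with BW:WM = 3:(-4) ⇒ W = (0, 3)
through K parallel to BC: direction (1/8, -1/4); meets WM at R = (0, 7/6)
R = W + t·(M−W) with t = 11/18

t = 11/18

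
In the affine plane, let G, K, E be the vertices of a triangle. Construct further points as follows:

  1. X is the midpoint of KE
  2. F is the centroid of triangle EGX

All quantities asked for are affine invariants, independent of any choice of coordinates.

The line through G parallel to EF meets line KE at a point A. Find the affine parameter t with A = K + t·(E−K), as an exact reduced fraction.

t = 3/2

Set G = (0, 0), K = (1, 0), E = (0, 1); any affine frame gives the same invariant.
1. X is the midpoint of KE ⇒ X = (1/2, 1/2)
2. F is the centroid of triangle EGX ⇒ F = (1/6, 1/2)
through G parallel to EF: direction (1/6, -1/2); meets KE at A = (-1/2, 3/2)
A = K + t·(E−K) with t = 3/2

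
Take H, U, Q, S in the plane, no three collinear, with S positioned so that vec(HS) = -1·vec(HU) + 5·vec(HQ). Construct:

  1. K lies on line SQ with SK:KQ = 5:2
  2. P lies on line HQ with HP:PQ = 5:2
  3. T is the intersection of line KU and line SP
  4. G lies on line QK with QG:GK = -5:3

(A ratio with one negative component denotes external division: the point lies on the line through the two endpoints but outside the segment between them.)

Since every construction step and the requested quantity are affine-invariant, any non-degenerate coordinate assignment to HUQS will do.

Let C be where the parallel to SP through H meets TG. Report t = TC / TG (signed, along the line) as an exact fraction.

t = -35/4

Set H = (0, 0), U = (1, 0), Q = (0, 1), S = (-1, 5); any affine frame gives the same invariant.
1. K lies on line SQ with SK:KQ = 5:2 ⇒ K = (-2/7, 15/7)
2. P lies on line HQ with HP:PQ = 5:2 ⇒ P = (0, 5/7)
3. T is the intersection of line KU and line SP ⇒ T = (-4/11, 25/11)
4. G lies on line QK with QG:GK = -5:3 ⇒ G = (-5/7, 27/7)
through H parallel to SP: direction (1, -30/7); meets TG at C = (119/44, -255/22)
C = T + t·(G−T) with t = -35/4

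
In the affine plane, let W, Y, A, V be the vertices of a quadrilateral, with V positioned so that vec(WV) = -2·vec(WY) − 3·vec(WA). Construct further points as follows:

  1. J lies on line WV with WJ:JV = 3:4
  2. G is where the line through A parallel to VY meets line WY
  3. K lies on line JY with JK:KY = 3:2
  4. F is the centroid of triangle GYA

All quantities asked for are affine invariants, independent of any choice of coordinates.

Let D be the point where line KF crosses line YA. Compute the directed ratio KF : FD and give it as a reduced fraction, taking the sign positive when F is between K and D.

Assign W = (0, 0), Y = (1, 0), A = (0, 1), V = (-2, -3) — the answer is frame-independent, so this choice is without loss of generality.
1. J lies on line WV with WJ:JV = 3:4 ⇒ J = (-6/7, -9/7)
2. G is where the line through A parallel to VY meets line WY ⇒ G = (-1, 0)
3. K lies on line JY with JK:KY = 3:2 ⇒ K = (9/35, -18/35)
4. F is the centroid of triangle GYA ⇒ F = (0, 1/3)
line KF meets YA at D = (-9/31, 40/31)
F = K + t·(D−K) with t = 31/66, so KF:FD = 31/66:35/66

KF:FD = 31/35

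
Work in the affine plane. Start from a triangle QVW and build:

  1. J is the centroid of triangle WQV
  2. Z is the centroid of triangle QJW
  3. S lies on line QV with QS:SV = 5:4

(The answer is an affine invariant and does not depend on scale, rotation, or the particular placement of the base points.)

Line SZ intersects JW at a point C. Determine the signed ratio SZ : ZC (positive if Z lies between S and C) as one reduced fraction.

SZ:ZC = -4/3

Assign Q = (0, 0), V = (1, 0), W = (0, 1) — the answer is frame-independent, so this choice is without loss of generality.
1. J is the centroid of triangle WQV ⇒ J = (1/3, 1/3)
2. Z is the centroid of triangle QJW ⇒ Z = (1/9, 4/9)
3. S lies on line QV with QS:SV = 5:4 ⇒ S = (5/9, 0)
line SZ meets JW at C = (4/9, 1/9)
Z = S + t·(C−S) with t = 4, so SZ:ZC = 4:-3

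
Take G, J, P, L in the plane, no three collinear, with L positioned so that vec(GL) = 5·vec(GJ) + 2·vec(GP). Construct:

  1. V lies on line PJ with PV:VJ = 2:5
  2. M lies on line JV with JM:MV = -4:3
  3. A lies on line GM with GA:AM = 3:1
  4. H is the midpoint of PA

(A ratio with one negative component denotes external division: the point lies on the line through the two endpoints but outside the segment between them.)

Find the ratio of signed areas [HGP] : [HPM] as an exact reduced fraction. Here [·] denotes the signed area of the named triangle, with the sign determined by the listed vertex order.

Work in coordinates with G = (0, 0), J = (1, 0), P = (0, 1), L = (5, 2).
1. V lies on line PJ with PV:VJ = 2:5 ⇒ V = (2/7, 5/7)
2. M lies on line JV with JM:MV = -4:3 ⇒ M = (-13/7, 20/7)
3. A lies on line GM with GA:AM = 3:1 ⇒ A = (-39/28, 15/7)
4. H is the midpoint of PA ⇒ H = (-39/56, 11/7)
2·[HGP] = 39/56, 2·[HPM] = 13/56
[HGP]:[HPM] = 39/56:13/56 = 3

[HGP]:[HPM] = 3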